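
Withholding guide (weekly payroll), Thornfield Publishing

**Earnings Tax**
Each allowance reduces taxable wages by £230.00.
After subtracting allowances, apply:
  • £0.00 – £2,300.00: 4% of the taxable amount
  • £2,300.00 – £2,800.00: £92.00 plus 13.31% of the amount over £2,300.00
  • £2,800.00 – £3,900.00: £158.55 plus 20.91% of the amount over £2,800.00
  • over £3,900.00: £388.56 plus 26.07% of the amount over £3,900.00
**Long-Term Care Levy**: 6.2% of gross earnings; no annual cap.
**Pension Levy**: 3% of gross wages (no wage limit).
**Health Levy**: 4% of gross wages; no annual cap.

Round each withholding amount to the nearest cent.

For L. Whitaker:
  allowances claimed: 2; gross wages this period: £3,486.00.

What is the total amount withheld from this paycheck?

Earnings Tax: taxable = £3,486.00 − 2×£230.00 = £3,026.00
  £158.55 + 20.91% × (£3,026.00 − £2,800.00) = £158.55 + 20.91% × £226.00 = £205.81
Long-Term Care Levy: 6.2% × £3,486.00 = £216.13
Pension Levy: 3% × £3,486.00 = £104.58
Health Levy: 4% × £3,486.00 = £139.44
Total: £205.81 + £216.13 + £104.58 + £139.44 = £665.96

£665.96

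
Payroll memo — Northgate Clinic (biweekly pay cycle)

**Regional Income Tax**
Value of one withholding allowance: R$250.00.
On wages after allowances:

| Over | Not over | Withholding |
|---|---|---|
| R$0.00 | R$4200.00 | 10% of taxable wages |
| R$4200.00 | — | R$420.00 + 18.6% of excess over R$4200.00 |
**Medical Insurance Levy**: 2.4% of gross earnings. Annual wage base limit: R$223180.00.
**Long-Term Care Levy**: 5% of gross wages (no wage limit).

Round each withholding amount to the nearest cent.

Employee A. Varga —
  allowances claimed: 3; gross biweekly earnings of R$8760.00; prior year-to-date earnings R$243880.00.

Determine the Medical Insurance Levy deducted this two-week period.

Medical Insurance Levy: YTD R$243880.00 ≥ cap R$223180.00 → R$0.00

R$0.00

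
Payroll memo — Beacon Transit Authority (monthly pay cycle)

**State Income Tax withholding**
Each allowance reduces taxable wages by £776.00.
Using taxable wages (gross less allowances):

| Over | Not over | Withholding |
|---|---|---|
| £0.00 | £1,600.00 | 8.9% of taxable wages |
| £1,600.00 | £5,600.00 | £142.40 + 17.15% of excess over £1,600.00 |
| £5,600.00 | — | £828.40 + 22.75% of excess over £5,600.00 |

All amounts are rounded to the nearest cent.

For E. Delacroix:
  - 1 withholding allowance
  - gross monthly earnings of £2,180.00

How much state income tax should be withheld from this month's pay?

State Income Tax: taxable = £2,180.00 − 1×£776.00 = £1,404.00
  8.9% × £1,404.00 = £124.96

£124.96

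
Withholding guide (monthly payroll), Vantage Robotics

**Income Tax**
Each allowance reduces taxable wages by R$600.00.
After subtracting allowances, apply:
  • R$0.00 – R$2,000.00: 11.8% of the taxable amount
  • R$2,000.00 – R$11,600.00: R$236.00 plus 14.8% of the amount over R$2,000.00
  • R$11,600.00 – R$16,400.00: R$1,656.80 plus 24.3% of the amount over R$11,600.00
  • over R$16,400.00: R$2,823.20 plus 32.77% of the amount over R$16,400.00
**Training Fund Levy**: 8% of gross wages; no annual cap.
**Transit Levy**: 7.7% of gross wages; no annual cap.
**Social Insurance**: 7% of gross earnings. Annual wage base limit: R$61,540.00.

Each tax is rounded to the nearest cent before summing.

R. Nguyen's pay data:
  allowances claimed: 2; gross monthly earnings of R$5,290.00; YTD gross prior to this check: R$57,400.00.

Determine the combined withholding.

R$1,665.65

Income Tax: taxable = R$5,290.00 − 2×R$600.00 = R$4,090.00
  R$236.00 + 14.8% × (R$4,090.00 − R$2,000.00) = R$236.00 + 14.8% × R$2,090.00 = R$545.32
Training Fund Levy: 8% × R$5,290.00 = R$423.20
Transit Levy: 7.7% × R$5,290.00 = R$407.33
Social Insurance: cap R$61,540.00 − YTD R$57,400.00 = R$4,140.00 subject; 7% × R$4,140.00 = R$289.80
Total: R$545.32 + R$423.20 + R$407.33 + R$289.80 = R$1,665.65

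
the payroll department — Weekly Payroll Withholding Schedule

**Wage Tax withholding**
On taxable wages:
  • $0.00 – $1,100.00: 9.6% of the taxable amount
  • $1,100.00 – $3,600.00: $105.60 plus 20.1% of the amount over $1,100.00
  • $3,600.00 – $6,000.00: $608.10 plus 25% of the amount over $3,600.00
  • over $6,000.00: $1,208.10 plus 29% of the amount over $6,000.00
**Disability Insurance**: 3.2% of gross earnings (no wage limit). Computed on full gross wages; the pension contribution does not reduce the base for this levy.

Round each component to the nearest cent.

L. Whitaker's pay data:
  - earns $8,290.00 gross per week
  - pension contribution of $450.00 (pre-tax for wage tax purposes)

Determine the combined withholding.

Wage Tax: taxable = $8,290.00 − $450.00 = $7,840.00
  $1,208.10 + 29% × ($7,840.00 − $6,000.00) = $1,208.10 + 29% × $1,840.00 = $1,741.70
Disability Insurance: 3.2% × $8,290.00 = $265.28
Total: $1,741.70 + $265.28 = $2,006.98

$2,006.98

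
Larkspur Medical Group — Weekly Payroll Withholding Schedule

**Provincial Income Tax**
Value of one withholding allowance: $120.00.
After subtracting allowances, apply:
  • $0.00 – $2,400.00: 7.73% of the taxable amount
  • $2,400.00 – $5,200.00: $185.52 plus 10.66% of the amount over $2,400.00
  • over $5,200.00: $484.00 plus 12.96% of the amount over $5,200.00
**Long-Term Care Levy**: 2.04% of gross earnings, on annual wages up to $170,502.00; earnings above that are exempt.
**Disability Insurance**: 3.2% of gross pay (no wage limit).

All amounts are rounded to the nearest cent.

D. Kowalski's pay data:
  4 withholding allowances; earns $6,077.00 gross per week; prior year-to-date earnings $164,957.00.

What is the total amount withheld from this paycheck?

Provincial Income Tax: taxable = $6,077.00 − 4×$120.00 = $5,597.00
  $484.00 + 12.96% × ($5,597.00 − $5,200.00) = $484.00 + 12.96% × $397.00 = $535.45
Long-Term Care Levy: cap $170,502.00 − YTD $164,957.00 = $5,545.00 subject; 2.04% × $5,545.00 = $113.12
Disability Insurance: 3.2% × $6,077.00 = $194.46
Total: $535.45 + $113.12 + $194.46 = $843.03

$843.03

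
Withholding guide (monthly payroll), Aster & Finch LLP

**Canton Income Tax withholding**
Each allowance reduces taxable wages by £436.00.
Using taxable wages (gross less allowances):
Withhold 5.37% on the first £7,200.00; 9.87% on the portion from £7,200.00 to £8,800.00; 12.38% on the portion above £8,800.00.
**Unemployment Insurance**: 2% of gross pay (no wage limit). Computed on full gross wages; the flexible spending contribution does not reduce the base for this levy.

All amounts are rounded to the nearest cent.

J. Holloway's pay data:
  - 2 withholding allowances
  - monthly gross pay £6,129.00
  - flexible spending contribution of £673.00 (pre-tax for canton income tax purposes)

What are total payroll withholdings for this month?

Canton Income Tax: taxable = £6,129.00 − £673.00 − 2×£436.00 = £4,584.00
  5.37% × £4,584.00 = £246.16
Unemployment Insurance: 2% × £6,129.00 = £122.58
Total: £246.16 + £122.58 = £368.74

£368.74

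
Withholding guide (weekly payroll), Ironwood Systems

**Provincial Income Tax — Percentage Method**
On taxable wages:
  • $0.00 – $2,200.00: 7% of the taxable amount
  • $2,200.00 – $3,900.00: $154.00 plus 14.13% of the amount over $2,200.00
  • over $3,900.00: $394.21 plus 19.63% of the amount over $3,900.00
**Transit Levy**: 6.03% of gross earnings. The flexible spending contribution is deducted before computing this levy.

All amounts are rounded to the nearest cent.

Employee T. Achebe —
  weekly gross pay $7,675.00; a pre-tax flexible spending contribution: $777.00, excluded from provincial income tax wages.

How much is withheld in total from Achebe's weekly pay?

Provincial Income Tax: taxable = $7,675.00 − $777.00 = $6,898.00
  $394.21 + 19.63% × ($6,898.00 − $3,900.00) = $394.21 + 19.63% × $2,998.00 = $982.72
Transit Levy: 6.03% × $6,898.00 = $415.95
Total: $982.72 + $415.95 = $1,398.67

$1,398.67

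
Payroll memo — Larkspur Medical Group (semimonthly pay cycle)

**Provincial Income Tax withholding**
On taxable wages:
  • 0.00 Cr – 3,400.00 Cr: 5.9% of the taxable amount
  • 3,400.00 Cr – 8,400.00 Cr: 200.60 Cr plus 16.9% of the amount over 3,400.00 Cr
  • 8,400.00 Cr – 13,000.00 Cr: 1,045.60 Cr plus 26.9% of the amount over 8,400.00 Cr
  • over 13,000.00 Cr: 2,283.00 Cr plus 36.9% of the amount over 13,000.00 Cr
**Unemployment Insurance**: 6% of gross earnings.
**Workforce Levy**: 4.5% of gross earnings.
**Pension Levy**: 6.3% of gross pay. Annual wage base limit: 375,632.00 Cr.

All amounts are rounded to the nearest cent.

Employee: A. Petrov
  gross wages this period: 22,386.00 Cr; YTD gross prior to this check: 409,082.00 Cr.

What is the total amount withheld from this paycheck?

8,096.96 Cr

Provincial Income Tax: taxable = 22,386.00 Cr
  2,283.00 Cr + 36.9% × (22,386.00 Cr − 13,000.00 Cr) = 2,283.00 Cr + 36.9% × 9,386.00 Cr = 5,746.43 Cr
Unemployment Insurance: 6% × 22,386.00 Cr = 1,343.16 Cr
Workforce Levy: 4.5% × 22,386.00 Cr = 1,007.37 Cr
Pension Levy: YTD 409,082.00 Cr ≥ cap 375,632.00 Cr → 0.00 Cr
Total: 5,746.43 Cr + 1,343.16 Cr + 1,007.37 Cr + 0.00 Cr = 8,096.96 Cr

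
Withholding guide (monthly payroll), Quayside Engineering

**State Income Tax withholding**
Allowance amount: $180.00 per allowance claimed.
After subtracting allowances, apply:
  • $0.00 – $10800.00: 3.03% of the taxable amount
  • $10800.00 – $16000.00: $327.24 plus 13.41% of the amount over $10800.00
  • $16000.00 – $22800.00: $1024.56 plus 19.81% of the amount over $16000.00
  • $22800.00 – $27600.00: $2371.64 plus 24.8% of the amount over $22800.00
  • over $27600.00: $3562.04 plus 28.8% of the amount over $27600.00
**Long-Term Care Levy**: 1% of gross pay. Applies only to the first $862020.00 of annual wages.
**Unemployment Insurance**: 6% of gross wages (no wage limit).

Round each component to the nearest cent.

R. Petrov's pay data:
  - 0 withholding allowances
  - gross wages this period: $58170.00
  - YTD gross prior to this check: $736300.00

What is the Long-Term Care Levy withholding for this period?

$581.70

Long-Term Care Levy: 1% × $58170.00 = $581.70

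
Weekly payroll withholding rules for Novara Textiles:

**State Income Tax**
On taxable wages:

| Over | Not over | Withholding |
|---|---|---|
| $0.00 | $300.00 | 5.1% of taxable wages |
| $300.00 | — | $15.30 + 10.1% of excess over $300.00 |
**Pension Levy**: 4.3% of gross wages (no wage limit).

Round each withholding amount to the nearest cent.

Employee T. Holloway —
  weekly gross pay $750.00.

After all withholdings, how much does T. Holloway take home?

State Income Tax: taxable = $750.00
  $15.30 + 10.1% × ($750.00 − $300.00) = $15.30 + 10.1% × $450.00 = $60.75
Pension Levy: 4.3% × $750.00 = $32.25
Total withheld: $60.75 + $32.25 = $93.00
Net pay: $750.00 − $93.00 = $657.00

$657.00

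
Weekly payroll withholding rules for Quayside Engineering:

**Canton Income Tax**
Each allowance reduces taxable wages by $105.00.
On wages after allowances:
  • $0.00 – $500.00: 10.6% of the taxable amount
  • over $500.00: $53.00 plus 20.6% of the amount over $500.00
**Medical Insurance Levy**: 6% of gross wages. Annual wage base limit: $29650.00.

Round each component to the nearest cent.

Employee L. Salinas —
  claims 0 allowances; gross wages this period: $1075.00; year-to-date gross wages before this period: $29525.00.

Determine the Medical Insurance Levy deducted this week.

Medical Insurance Levy: cap $29650.00 − YTD $29525.00 = $125.00 subject; 6% × $125.00 = $7.50

$7.50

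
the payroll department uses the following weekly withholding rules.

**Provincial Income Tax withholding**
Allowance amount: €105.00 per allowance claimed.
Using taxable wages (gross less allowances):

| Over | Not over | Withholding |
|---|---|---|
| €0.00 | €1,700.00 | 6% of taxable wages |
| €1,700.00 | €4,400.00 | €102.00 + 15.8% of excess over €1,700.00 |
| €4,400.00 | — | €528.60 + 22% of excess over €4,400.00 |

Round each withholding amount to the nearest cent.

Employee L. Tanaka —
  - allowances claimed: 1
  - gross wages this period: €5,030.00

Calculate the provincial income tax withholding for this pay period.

€644.10

Provincial Income Tax: taxable = €5,030.00 − 1×€105.00 = €4,925.00
  €528.60 + 22% × (€4,925.00 − €4,400.00) = €528.60 + 22% × €525.00 = €644.10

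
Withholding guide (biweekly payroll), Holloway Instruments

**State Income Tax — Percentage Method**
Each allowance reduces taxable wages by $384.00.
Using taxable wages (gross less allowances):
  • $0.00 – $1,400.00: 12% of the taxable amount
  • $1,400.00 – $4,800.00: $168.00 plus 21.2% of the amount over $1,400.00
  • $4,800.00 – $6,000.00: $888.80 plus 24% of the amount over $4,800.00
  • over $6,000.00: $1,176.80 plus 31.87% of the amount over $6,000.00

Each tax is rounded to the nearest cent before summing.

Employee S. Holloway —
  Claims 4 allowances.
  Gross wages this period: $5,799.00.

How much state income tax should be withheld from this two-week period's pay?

State Income Tax: taxable = $5,799.00 − 4×$384.00 = $4,263.00
  $168.00 + 21.2% × ($4,263.00 − $1,400.00) = $168.00 + 21.2% × $2,863.00 = $774.96

$774.96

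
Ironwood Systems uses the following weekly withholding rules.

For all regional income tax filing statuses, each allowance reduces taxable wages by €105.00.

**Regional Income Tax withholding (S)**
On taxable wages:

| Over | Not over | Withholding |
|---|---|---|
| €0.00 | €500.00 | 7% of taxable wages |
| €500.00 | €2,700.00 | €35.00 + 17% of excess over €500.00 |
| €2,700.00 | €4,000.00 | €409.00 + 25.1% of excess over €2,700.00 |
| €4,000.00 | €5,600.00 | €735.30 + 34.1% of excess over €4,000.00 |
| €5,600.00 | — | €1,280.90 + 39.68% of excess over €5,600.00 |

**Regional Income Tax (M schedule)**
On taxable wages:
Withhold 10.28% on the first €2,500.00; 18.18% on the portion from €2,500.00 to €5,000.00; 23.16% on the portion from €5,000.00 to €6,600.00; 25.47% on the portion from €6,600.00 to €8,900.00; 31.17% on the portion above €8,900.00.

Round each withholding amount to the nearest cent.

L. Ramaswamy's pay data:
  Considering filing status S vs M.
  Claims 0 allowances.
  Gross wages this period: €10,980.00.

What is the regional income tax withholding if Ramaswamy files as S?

€3,415.68

Regional Income Tax (S): taxable = €10,980.00
  €1,280.90 + 39.68% × (€10,980.00 − €5,600.00) = €1,280.90 + 39.68% × €5,380.00 = €3,415.68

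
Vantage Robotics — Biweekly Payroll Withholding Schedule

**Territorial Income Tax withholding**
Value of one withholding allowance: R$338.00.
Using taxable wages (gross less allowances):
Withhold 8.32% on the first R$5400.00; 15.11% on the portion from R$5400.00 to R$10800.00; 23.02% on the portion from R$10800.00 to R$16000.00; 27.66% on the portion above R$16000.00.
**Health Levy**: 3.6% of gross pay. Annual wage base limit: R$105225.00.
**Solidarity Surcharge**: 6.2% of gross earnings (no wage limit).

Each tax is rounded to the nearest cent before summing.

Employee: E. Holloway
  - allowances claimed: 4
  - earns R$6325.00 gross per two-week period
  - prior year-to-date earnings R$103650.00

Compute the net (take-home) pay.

R$5462.40

Territorial Income Tax: taxable = R$6325.00 − 4×R$338.00 = R$4973.00
  8.32% × R$4973.00 = R$413.75
Health Levy: cap R$105225.00 − YTD R$103650.00 = R$1575.00 subject; 3.6% × R$1575.00 = R$56.70
Solidarity Surcharge: 6.2% × R$6325.00 = R$392.15
Total withheld: R$413.75 + R$56.70 + R$392.15 = R$862.60
Net pay: R$6325.00 − R$862.60 = R$5462.40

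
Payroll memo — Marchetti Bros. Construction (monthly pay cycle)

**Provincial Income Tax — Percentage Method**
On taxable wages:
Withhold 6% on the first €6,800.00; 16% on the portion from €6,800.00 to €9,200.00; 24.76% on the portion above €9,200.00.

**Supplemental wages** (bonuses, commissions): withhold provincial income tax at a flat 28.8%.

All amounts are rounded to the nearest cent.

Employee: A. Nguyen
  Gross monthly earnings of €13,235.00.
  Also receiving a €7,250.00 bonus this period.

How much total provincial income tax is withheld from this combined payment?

Provincial Income Tax: taxable = €13,235.00
  €792.00 + 24.76% × (€13,235.00 − €9,200.00) = €792.00 + 24.76% × €4,035.00 = €1,791.07
Supplemental (28.8% flat on bonus): 28.8% × €7,250.00 = €2,088.00
Total provincial income tax: €1,791.07 + €2,088.00 = €3,879.07

€3,879.07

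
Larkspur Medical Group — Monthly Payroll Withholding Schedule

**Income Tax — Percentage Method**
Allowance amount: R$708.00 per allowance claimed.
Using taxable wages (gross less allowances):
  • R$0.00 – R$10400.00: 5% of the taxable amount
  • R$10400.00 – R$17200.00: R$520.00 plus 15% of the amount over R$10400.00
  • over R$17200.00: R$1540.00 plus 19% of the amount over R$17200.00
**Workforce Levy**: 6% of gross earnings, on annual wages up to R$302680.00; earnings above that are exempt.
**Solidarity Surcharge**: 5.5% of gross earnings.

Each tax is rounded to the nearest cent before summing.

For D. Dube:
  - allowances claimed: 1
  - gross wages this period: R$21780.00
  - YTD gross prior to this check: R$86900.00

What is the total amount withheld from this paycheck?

R$4780.38

Income Tax: taxable = R$21780.00 − 1×R$708.00 = R$21072.00
  R$1540.00 + 19% × (R$21072.00 − R$17200.00) = R$1540.00 + 19% × R$3872.00 = R$2275.68
Workforce Levy: 6% × R$21780.00 = R$1306.80
Solidarity Surcharge: 5.5% × R$21780.00 = R$1197.90
Total: R$2275.68 + R$1306.80 + R$1197.90 = R$4780.38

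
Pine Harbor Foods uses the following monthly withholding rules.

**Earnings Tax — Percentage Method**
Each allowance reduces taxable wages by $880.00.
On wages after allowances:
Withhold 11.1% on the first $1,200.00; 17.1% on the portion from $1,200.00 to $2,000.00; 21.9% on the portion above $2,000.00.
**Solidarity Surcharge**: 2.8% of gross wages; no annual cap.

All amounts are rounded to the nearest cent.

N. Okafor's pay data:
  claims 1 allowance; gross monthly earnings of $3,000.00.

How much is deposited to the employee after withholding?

$2,619.72

Earnings Tax: taxable = $3,000.00 − 1×$880.00 = $2,120.00
  $270.00 + 21.9% × ($2,120.00 − $2,000.00) = $270.00 + 21.9% × $120.00 = $296.28
Solidarity Surcharge: 2.8% × $3,000.00 = $84.00
Total withheld: $296.28 + $84.00 = $380.28
Net pay: $3,000.00 − $380.28 = $2,619.72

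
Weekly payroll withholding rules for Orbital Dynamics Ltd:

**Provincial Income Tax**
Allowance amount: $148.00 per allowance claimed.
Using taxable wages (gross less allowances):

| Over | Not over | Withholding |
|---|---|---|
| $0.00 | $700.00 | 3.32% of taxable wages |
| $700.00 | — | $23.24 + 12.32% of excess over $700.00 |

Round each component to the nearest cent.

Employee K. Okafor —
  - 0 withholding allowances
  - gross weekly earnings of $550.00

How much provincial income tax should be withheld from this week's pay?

$18.26

Provincial Income Tax: taxable = $550.00
  3.32% × $550.00 = $18.26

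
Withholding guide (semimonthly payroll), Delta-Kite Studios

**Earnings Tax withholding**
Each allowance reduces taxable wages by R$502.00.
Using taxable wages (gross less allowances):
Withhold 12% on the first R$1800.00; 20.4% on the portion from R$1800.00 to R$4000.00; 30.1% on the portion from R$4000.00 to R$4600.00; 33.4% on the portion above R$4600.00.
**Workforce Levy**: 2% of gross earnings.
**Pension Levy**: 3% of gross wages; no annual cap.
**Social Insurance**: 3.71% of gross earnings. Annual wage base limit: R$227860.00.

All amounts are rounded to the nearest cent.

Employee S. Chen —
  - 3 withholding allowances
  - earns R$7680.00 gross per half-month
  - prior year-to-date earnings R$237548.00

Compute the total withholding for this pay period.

R$1755.12

Earnings Tax: taxable = R$7680.00 − 3×R$502.00 = R$6174.00
  R$845.40 + 33.4% × (R$6174.00 − R$4600.00) = R$845.40 + 33.4% × R$1574.00 = R$1371.12
Workforce Levy: 2% × R$7680.00 = R$153.60
Pension Levy: 3% × R$7680.00 = R$230.40
Social Insurance: YTD R$237548.00 ≥ cap R$227860.00 → R$0.00
Total: R$1371.12 + R$153.60 + R$230.40 + R$0.00 = R$1755.12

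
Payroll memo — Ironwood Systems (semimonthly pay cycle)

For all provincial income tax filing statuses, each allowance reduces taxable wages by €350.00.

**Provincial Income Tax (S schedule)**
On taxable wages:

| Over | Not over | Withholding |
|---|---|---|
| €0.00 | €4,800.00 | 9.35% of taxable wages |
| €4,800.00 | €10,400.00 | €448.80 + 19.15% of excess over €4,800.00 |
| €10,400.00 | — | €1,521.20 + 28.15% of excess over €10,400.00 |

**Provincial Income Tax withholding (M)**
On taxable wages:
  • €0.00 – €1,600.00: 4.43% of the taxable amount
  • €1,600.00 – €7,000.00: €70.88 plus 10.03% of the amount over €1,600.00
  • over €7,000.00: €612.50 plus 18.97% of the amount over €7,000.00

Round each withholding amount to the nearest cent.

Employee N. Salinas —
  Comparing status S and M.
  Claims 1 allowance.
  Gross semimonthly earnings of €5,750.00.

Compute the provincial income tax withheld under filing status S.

Provincial Income Tax (S): taxable = €5,750.00 − 1×€350.00 = €5,400.00
  €448.80 + 19.15% × (€5,400.00 − €4,800.00) = €448.80 + 19.15% × €600.00 = €563.70

€563.70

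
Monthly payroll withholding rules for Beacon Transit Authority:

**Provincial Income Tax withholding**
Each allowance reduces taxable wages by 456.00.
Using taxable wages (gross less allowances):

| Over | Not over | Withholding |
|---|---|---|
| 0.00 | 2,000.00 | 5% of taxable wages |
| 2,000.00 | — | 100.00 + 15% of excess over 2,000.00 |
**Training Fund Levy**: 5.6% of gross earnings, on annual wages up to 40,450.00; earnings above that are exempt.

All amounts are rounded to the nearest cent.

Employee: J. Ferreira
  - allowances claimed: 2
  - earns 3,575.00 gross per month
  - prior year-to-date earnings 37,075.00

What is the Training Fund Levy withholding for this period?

Training Fund Levy: cap 40,450.00 − YTD 37,075.00 = 3,375.00 subject; 5.6% × 3,375.00 = 189.00

189.00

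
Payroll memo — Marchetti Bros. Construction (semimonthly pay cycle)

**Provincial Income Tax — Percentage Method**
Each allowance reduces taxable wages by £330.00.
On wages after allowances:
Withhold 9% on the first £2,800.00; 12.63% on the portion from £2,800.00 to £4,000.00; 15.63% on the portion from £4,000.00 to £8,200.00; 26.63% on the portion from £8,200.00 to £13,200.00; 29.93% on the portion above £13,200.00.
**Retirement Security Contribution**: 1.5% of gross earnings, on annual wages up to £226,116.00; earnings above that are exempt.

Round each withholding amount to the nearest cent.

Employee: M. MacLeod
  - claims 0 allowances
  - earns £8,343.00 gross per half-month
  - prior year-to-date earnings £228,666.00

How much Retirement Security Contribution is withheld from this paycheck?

Retirement Security Contribution: YTD £228,666.00 ≥ cap £226,116.00 → £0.00

£0.00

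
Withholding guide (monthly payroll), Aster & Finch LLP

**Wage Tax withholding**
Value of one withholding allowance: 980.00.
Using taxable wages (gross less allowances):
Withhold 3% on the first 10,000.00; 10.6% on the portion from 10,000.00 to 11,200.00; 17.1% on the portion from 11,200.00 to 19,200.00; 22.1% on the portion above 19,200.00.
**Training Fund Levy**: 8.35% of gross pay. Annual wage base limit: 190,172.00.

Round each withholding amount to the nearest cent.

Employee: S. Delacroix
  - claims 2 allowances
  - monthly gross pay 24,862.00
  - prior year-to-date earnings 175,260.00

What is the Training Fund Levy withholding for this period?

Training Fund Levy: cap 190,172.00 − YTD 175,260.00 = 14,912.00 subject; 8.35% × 14,912.00 = 1,245.15

1,245.15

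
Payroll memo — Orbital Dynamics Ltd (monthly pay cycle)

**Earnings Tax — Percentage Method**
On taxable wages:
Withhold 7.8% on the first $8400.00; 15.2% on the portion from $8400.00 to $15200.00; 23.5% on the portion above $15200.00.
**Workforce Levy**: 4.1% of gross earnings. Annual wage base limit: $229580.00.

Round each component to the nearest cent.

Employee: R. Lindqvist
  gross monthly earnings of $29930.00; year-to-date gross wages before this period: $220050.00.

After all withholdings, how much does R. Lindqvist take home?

$24388.92

Earnings Tax: taxable = $29930.00
  $1688.80 + 23.5% × ($29930.00 − $15200.00) = $1688.80 + 23.5% × $14730.00 = $5150.35
Workforce Levy: cap $229580.00 − YTD $220050.00 = $9530.00 subject; 4.1% × $9530.00 = $390.73
Total withheld: $5150.35 + $390.73 = $5541.08
Net pay: $29930.00 − $5541.08 = $24388.92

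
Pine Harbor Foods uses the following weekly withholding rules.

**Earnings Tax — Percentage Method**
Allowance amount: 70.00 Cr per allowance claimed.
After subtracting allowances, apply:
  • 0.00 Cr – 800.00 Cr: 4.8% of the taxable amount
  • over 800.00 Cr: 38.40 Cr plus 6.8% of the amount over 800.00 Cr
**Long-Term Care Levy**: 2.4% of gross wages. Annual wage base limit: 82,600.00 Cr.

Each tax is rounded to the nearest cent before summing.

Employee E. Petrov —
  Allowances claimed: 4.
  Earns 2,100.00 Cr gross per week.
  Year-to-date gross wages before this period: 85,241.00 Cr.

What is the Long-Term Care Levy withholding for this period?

0.00 Cr

Long-Term Care Levy: YTD 85,241.00 Cr ≥ cap 82,600.00 Cr → 0.00 Cr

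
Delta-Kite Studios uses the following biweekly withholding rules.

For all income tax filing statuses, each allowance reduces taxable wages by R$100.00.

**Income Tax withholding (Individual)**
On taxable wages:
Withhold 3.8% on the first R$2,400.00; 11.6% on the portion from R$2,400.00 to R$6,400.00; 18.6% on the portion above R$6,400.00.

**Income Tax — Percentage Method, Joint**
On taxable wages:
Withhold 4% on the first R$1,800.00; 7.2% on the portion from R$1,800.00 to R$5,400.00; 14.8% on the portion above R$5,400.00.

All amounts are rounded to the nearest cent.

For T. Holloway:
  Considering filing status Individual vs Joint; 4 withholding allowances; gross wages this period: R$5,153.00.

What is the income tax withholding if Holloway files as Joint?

R$284.62

Income Tax (Joint): taxable = R$5,153.00 − 4×R$100.00 = R$4,753.00
  R$72.00 + 7.2% × (R$4,753.00 − R$1,800.00) = R$72.00 + 7.2% × R$2,953.00 = R$284.62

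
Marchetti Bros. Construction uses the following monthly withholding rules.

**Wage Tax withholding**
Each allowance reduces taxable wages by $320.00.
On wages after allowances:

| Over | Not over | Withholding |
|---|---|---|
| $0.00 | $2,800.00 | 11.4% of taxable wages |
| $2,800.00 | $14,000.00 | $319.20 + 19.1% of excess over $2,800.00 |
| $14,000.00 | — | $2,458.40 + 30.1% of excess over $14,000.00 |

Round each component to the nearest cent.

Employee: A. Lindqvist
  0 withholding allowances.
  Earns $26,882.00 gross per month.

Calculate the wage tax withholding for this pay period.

Wage Tax: taxable = $26,882.00
  $2,458.40 + 30.1% × ($26,882.00 − $14,000.00) = $2,458.40 + 30.1% × $12,882.00 = $6,335.88

$6,335.88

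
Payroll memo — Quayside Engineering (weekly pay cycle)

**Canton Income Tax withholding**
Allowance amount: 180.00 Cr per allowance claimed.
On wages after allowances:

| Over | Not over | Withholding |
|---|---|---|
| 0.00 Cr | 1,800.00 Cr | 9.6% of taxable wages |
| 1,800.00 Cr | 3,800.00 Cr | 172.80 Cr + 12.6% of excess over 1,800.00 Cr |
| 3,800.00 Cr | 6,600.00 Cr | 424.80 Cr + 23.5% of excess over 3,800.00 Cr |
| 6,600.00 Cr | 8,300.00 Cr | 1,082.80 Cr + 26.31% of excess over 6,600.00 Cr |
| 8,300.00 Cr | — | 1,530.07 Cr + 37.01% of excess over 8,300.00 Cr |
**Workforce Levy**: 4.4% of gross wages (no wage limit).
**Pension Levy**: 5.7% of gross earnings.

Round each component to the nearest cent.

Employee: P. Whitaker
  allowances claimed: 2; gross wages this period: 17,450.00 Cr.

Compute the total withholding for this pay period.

Canton Income Tax: taxable = 17,450.00 Cr − 2×180.00 Cr = 17,090.00 Cr
  1,530.07 Cr + 37.01% × (17,090.00 Cr − 8,300.00 Cr) = 1,530.07 Cr + 37.01% × 8,790.00 Cr = 4,783.25 Cr
Workforce Levy: 4.4% × 17,450.00 Cr = 767.80 Cr
Pension Levy: 5.7% × 17,450.00 Cr = 994.65 Cr
Total: 4,783.25 Cr + 767.80 Cr + 994.65 Cr = 6,545.70 Cr

6,545.70 Cr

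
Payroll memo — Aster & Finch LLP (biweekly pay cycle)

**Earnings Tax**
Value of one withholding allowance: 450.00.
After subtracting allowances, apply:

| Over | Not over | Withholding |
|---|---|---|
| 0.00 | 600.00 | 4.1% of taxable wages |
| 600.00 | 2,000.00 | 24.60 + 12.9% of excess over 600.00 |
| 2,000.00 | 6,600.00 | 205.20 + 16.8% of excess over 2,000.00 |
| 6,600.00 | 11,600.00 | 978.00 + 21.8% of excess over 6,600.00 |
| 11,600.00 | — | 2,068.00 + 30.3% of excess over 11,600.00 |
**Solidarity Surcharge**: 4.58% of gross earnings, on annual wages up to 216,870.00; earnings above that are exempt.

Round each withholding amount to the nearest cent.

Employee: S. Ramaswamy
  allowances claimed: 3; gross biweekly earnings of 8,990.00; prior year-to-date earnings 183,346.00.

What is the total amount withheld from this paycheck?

1,616.46

Earnings Tax: taxable = 8,990.00 − 3×450.00 = 7,640.00
  978.00 + 21.8% × (7,640.00 − 6,600.00) = 978.00 + 21.8% × 1,040.00 = 1,204.72
Solidarity Surcharge: 4.58% × 8,990.00 = 411.74
Total: 1,204.72 + 411.74 = 1,616.46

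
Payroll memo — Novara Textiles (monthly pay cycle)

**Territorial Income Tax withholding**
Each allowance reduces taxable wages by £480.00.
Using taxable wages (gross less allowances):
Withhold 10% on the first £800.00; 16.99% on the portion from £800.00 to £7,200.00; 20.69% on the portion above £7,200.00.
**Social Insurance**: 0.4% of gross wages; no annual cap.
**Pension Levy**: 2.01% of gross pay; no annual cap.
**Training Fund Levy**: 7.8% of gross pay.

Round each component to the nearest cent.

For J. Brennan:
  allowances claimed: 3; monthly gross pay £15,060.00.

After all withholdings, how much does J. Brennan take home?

£11,026.71

Territorial Income Tax: taxable = £15,060.00 − 3×£480.00 = £13,620.00
  £1,167.36 + 20.69% × (£13,620.00 − £7,200.00) = £1,167.36 + 20.69% × £6,420.00 = £2,495.66
Social Insurance: 0.4% × £15,060.00 = £60.24
Pension Levy: 2.01% × £15,060.00 = £302.71
Training Fund Levy: 7.8% × £15,060.00 = £1,174.68
Total withheld: £2,495.66 + £60.24 + £302.71 + £1,174.68 = £4,033.29
Net pay: £15,060.00 − £4,033.29 = £11,026.71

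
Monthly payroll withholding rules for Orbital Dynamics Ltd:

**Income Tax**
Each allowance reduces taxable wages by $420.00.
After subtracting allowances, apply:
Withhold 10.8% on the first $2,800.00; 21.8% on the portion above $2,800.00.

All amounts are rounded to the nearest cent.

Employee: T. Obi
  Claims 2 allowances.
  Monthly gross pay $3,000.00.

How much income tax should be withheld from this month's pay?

Income Tax: taxable = $3,000.00 − 2×$420.00 = $2,160.00
  10.8% × $2,160.00 = $233.28

$233.28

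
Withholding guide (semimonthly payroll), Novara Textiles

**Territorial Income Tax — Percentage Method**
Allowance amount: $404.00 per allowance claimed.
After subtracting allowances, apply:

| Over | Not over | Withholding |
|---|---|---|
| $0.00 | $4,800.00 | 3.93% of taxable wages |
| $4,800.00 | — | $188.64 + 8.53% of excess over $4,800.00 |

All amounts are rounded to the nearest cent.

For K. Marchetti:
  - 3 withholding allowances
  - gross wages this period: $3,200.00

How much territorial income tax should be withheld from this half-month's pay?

$78.13

Territorial Income Tax: taxable = $3,200.00 − 3×$404.00 = $1,988.00
  3.93% × $1,988.00 = $78.13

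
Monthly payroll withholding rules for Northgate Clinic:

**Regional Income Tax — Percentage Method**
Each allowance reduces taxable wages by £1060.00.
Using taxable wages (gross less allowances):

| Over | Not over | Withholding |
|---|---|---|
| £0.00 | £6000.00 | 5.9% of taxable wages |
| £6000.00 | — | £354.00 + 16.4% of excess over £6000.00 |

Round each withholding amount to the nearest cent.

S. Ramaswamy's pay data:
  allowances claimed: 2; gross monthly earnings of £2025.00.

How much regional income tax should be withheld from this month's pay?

£0.00

Regional Income Tax: taxable = £2025.00 − 2×£1060.00 = £-95.00
  Taxable ≤ 0 → £0.00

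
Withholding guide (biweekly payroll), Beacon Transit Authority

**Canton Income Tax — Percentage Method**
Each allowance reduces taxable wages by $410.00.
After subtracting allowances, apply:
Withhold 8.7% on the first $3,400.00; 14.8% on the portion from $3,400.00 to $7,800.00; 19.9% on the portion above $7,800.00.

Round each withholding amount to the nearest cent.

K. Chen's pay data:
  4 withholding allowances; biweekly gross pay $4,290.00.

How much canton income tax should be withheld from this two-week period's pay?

Canton Income Tax: taxable = $4,290.00 − 4×$410.00 = $2,650.00
  8.7% × $2,650.00 = $230.55

$230.55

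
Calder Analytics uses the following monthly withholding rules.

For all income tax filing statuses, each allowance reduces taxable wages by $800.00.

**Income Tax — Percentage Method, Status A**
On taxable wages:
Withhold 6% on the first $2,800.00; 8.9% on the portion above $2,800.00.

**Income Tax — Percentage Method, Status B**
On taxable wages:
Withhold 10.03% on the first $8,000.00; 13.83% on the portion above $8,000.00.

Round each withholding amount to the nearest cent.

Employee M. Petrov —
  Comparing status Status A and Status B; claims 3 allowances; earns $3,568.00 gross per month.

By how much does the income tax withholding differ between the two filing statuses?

Income Tax (Status A): taxable = $3,568.00 − 3×$800.00 = $1,168.00
  6% × $1,168.00 = $70.08
Income Tax (Status B): taxable = $3,568.00 − 3×$800.00 = $1,168.00
  10.03% × $1,168.00 = $117.15
Difference: |$70.08 − $117.15| = $47.07 (higher under Status B)

$47.07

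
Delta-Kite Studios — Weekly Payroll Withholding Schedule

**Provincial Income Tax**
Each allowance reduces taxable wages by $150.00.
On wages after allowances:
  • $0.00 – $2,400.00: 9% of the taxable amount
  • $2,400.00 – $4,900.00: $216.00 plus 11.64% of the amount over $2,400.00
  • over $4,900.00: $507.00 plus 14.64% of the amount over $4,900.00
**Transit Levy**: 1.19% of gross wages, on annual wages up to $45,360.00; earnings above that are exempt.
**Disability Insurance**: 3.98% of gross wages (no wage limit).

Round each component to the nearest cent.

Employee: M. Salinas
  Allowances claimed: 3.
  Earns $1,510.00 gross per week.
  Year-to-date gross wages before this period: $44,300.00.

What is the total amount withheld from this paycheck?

Provincial Income Tax: taxable = $1,510.00 − 3×$150.00 = $1,060.00
  9% × $1,060.00 = $95.40
Transit Levy: cap $45,360.00 − YTD $44,300.00 = $1,060.00 subject; 1.19% × $1,060.00 = $12.61
Disability Insurance: 3.98% × $1,510.00 = $60.10
Total: $95.40 + $12.61 + $60.10 = $168.11

$168.11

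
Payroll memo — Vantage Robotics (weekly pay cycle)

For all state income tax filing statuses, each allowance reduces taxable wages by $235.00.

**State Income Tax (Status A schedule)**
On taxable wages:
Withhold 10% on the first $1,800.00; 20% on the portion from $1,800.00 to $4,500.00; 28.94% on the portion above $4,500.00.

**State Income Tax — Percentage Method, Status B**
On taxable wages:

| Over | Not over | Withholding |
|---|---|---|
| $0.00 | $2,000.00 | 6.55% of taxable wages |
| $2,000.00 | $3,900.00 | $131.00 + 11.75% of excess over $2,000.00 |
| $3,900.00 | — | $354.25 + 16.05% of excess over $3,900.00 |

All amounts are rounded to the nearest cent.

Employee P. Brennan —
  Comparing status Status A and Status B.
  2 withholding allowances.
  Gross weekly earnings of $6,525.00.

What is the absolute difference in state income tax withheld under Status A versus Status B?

$469.89

State Income Tax (Status A): taxable = $6,525.00 − 2×$235.00 = $6,055.00
  $720.00 + 28.94% × ($6,055.00 − $4,500.00) = $720.00 + 28.94% × $1,555.00 = $1,170.02
State Income Tax (Status B): taxable = $6,525.00 − 2×$235.00 = $6,055.00
  $354.25 + 16.05% × ($6,055.00 − $3,900.00) = $354.25 + 16.05% × $2,155.00 = $700.13
Difference: |$1,170.02 − $700.13| = $469.89 (higher under Status A)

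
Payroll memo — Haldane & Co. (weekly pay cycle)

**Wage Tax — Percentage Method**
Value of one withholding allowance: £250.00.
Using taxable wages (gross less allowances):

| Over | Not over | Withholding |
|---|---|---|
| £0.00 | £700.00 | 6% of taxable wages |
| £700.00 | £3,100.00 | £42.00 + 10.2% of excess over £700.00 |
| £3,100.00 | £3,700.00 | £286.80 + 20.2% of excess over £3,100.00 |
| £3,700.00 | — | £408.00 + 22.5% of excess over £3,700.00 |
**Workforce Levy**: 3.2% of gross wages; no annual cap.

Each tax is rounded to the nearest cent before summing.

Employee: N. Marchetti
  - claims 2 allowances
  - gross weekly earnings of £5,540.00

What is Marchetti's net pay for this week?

Wage Tax: taxable = £5,540.00 − 2×£250.00 = £5,040.00
  £408.00 + 22.5% × (£5,040.00 − £3,700.00) = £408.00 + 22.5% × £1,340.00 = £709.50
Workforce Levy: 3.2% × £5,540.00 = £177.28
Total withheld: £709.50 + £177.28 = £886.78
Net pay: £5,540.00 − £886.78 = £4,653.22

£4,653.22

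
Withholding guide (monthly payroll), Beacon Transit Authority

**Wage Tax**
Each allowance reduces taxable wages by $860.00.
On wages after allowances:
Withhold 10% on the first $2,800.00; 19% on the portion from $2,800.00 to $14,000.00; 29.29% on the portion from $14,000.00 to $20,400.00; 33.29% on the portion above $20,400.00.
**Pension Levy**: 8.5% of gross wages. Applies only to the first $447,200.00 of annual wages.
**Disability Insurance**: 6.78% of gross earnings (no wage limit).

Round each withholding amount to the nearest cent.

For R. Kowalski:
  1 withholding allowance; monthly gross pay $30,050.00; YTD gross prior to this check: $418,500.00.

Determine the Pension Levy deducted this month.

Pension Levy: cap $447,200.00 − YTD $418,500.00 = $28,700.00 subject; 8.5% × $28,700.00 = $2,439.50

$2,439.50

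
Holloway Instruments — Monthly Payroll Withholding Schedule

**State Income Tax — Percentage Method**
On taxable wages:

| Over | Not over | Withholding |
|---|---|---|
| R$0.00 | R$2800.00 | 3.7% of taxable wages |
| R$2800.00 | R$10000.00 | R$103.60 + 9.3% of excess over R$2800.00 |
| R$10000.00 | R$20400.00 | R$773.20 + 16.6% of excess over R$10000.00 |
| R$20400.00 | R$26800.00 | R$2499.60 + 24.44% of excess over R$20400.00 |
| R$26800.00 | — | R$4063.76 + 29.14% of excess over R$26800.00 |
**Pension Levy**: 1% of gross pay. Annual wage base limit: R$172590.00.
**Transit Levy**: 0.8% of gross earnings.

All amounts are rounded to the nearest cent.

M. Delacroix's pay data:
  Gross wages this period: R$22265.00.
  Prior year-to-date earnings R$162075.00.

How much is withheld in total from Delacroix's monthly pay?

R$3238.68

State Income Tax: taxable = R$22265.00
  R$2499.60 + 24.44% × (R$22265.00 − R$20400.00) = R$2499.60 + 24.44% × R$1865.00 = R$2955.41
Pension Levy: cap R$172590.00 − YTD R$162075.00 = R$10515.00 subject; 1% × R$10515.00 = R$105.15
Transit Levy: 0.8% × R$22265.00 = R$178.12
Total: R$2955.41 + R$105.15 + R$178.12 = R$3238.68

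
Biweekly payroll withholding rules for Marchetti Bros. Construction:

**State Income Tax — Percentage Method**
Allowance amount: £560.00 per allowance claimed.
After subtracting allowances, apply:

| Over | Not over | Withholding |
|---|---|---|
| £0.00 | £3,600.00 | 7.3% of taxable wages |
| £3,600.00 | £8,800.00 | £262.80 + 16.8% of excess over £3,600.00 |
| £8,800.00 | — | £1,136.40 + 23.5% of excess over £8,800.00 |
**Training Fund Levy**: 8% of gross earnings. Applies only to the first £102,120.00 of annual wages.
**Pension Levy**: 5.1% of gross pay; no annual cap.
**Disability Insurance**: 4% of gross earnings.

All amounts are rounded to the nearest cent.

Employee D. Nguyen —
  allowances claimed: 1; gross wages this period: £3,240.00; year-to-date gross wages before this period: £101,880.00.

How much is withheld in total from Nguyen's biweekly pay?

State Income Tax: taxable = £3,240.00 − 1×£560.00 = £2,680.00
  7.3% × £2,680.00 = £195.64
Training Fund Levy: cap £102,120.00 − YTD £101,880.00 = £240.00 subject; 8% × £240.00 = £19.20
Pension Levy: 5.1% × £3,240.00 = £165.24
Disability Insurance: 4% × £3,240.00 = £129.60
Total: £195.64 + £19.20 + £165.24 + £129.60 = £509.68

£509.68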